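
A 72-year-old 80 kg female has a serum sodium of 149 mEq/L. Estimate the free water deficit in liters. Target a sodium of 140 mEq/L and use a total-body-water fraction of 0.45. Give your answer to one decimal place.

2.3 L

TBW = 0.45 · 80 = 36 L
Free water deficit = TBW · (Na/140 − 1)
= 36 · (149/140 − 1)
= 36 · 0.0643
= 2.31 L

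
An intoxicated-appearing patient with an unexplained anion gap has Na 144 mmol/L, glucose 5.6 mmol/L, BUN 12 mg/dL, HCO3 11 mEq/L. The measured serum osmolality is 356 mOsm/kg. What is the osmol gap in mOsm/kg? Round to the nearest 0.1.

58.1 mOsm/kg

Calculated osmolality = 2·Na + glucose + BUN/2.8
= 2·144 + 5.6 + 12/2.8
= 288 + 5.60 + 4.29
= 297.89 mOsm/kg ≈ 297.9 mOsm/kg
Osmolar gap = measured − calculated = 356 − 297.9 = 58.1 mOsm/kg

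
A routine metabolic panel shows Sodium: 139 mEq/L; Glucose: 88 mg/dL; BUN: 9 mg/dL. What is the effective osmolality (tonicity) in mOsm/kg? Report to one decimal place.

282.9 mOsm/kg

Effective osmolality excludes urea (freely permeant across cell membranes):
2·Na + glucose/18
= 2·139 + 88/18
= 278 + 4.89
= 282.89 mOsm/kg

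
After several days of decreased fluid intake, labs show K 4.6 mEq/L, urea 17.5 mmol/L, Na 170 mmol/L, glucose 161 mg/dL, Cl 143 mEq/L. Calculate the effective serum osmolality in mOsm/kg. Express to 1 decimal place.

Effective osmolality excludes urea (freely permeant across cell membranes):
2·Na + glucose/18
= 2·170 + 161/18
= 340 + 8.94
= 348.94 mOsm/kg

348.9 mOsm/kg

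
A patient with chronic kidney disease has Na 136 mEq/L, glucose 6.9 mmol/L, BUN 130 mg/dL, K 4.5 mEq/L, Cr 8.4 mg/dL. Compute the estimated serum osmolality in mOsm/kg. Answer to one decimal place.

325.3 mOsm/kg

Calculated osmolality = 2·Na + glucose + BUN/2.8
= 2·136 + 6.9 + 130/2.8
= 272 + 6.90 + 46.43
= 325.33 mOsm/kg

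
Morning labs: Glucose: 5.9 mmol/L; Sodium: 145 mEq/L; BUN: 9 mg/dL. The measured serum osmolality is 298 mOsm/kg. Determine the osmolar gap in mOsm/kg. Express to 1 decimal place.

Calculated osmolality = 2·Na + glucose + BUN/2.8
= 2·145 + 5.9 + 9/2.8
= 290 + 5.90 + 3.21
= 299.11 mOsm/kg ≈ 299.1 mOsm/kg
Osmolar gap = measured − calculated = 298 − 299.1 = -1.1 mOsm/kg

-1.1 mOsm/kg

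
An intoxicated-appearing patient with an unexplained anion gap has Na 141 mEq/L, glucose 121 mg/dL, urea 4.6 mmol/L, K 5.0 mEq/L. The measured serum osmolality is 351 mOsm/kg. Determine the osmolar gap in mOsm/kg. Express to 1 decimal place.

57.7 mOsm/kg

Calculated osmolality = 2·Na + glucose/18 + urea
= 2·141 + 121/18 + 4.6
= 282 + 6.72 + 4.60
= 293.32 mOsm/kg ≈ 293.3 mOsm/kg
Osmolar gap = measured − calculated = 351 − 293.3 = 57.7 mOsm/kg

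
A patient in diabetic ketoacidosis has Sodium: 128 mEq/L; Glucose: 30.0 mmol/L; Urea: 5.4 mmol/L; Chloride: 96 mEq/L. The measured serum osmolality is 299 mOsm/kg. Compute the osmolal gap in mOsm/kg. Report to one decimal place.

7.6 mOsm/kg

Calculated osmolality = 2·Na + glucose + urea
= 2·128 + 30 + 5.4
= 256 + 30 + 5.40
= 291.4 mOsm/kg ≈ 291.4 mOsm/kg
Osmolar gap = measured − calculated = 299 − 291.4 = 7.6 mOsm/kg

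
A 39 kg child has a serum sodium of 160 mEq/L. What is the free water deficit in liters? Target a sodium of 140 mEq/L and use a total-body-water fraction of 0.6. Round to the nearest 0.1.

3.3 L

TBW = 0.6 · 39 = 23.4 L
Free water deficit = TBW · (Na/140 − 1)
= 23.4 · (160/140 − 1)
= 23.4 · 0.1429
= 3.34 L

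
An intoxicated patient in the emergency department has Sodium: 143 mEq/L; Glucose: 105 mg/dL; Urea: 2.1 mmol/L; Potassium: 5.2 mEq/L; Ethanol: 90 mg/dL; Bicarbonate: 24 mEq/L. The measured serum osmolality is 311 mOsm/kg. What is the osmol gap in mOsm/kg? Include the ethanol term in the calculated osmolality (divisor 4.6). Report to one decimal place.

Calculated osmolality = 2·Na + glucose/18 + urea + ethanol/4.6
= 2·143 + 105/18 + 2.1 + 90/4.6
= 286 + 5.83 + 2.10 + 19.57
= 313.5 mOsm/kg ≈ 313.5 mOsm/kg
Osmolar gap = measured − calculated = 311 − 313.5 = -2.5 mOsm/kg

-2.5 mOsm/kg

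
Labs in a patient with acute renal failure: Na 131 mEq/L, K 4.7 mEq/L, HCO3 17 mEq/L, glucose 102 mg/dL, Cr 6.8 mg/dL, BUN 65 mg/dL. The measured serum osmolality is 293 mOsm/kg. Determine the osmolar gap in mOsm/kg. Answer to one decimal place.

2.1 mOsm/kg

Calculated osmolality = 2·Na + glucose/18 + BUN/2.8
= 2·131 + 102/18 + 65/2.8
= 262 + 5.67 + 23.21
= 290.88 mOsm/kg ≈ 290.9 mOsm/kg
Osmolar gap = measured − calculated = 293 − 290.9 = 2.1 mOsm/kg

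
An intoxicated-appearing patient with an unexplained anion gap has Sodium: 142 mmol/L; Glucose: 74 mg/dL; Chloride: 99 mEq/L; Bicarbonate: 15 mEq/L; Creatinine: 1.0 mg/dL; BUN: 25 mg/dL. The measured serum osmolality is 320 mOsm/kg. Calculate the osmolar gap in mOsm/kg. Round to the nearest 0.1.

Calculated osmolality = 2·Na + glucose/18 + BUN/2.8
= 2·142 + 74/18 + 25/2.8
= 284 + 4.11 + 8.93
= 297.04 mOsm/kg ≈ 297.0 mOsm/kg
Osmolar gap = measured − calculated = 320 − 297.0 = 23.0 mOsm/kg

23.0 mOsm/kg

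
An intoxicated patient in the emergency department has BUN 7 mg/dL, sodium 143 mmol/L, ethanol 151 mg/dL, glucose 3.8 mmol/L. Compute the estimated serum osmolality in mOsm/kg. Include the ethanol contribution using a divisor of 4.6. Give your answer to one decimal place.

325.1 mOsm/kg

Calculated osmolality = 2·Na + glucose + BUN/2.8 + ethanol/4.6
= 2·143 + 3.8 + 7/2.8 + 151/4.6
= 286 + 3.80 + 2.50 + 32.83
= 325.13 mOsm/kg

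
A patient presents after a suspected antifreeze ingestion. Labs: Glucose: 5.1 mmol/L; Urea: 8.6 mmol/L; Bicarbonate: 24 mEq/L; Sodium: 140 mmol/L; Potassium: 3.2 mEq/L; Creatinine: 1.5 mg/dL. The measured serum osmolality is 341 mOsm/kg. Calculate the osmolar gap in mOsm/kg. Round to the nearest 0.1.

47.3 mOsm/kg

Calculated osmolality = 2·Na + glucose + urea
= 2·140 + 5.1 + 8.6
= 280 + 5.10 + 8.60
= 293.7 mOsm/kg ≈ 293.7 mOsm/kg
Osmolar gap = measured − calculated = 341 − 293.7 = 47.3 mOsm/kg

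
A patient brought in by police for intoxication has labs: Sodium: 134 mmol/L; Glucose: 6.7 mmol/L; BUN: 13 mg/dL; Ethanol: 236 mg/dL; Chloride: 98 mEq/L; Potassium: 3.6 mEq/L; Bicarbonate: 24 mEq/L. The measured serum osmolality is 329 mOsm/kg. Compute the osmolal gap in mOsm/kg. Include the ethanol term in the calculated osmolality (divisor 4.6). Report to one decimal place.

-1.6 mOsm/kg

Calculated osmolality = 2·Na + glucose + BUN/2.8 + ethanol/4.6
= 2·134 + 6.7 + 13/2.8 + 236/4.6
= 268 + 6.70 + 4.64 + 51.30
= 330.64 mOsm/kg ≈ 330.6 mOsm/kg
Osmolar gap = measured − calculated = 329 − 330.6 = -1.6 mOsm/kg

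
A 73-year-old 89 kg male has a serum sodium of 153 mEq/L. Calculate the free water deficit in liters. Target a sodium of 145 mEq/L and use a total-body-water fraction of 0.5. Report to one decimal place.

TBW = 0.5 · 89 = 44.5 L
Free water deficit = TBW · (Na/145 − 1)
= 44.5 · (153/145 − 1)
= 44.5 · 0.0552
= 2.46 L

2.5 L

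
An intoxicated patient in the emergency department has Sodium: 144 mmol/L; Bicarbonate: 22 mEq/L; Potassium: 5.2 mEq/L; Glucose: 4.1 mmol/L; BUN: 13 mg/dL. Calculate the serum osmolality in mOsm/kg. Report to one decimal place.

296.7 mOsm/kg

Calculated osmolality = 2·Na + glucose + BUN/2.8
= 2·144 + 4.1 + 13/2.8
= 288 + 4.10 + 4.64
= 296.74 mOsm/kg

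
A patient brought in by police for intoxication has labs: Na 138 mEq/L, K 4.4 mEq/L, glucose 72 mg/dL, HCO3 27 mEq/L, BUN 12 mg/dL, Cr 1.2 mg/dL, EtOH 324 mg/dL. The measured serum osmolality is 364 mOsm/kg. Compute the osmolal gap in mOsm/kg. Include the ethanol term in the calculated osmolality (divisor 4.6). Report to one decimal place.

9.3 mOsm/kg

Calculated osmolality = 2·Na + glucose/18 + BUN/2.8 + ethanol/4.6
= 2·138 + 72/18 + 12/2.8 + 324/4.6
= 276 + 4 + 4.29 + 70.43
= 354.72 mOsm/kg ≈ 354.7 mOsm/kg
Osmolar gap = measured − calculated = 364 − 354.7 = 9.3 mOsm/kg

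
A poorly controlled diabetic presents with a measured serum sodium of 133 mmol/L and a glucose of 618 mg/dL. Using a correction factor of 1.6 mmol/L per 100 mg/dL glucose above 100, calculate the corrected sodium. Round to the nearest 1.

141 mmol/L

Corrected Na = measured Na + 1.6 · (glucose − 100)/100
= 133 + 1.6 · (618 − 100)/100
= 133 + 8.3
= 141.3 mmol/L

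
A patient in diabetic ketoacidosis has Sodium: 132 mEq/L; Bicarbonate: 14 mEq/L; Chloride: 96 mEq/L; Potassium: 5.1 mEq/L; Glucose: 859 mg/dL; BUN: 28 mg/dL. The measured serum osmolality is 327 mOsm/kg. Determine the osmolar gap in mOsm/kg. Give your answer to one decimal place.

Calculated osmolality = 2·Na + glucose/18 + BUN/2.8
= 2·132 + 859/18 + 28/2.8
= 264 + 47.72 + 10
= 321.72 mOsm/kg ≈ 321.7 mOsm/kg
Osmolar gap = measured − calculated = 327 − 321.7 = 5.3 mOsm/kg

5.3 mOsm/kg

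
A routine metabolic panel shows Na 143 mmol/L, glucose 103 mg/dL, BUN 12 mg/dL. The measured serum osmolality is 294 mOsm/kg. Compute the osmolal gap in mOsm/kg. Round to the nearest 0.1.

-2.0 mOsm/kg

Calculated osmolality = 2·Na + glucose/18 + BUN/2.8
= 2·143 + 103/18 + 12/2.8
= 286 + 5.72 + 4.29
= 296.01 mOsm/kg ≈ 296.0 mOsm/kg
Osmolar gap = measured − calculated = 294 − 296.0 = -2.0 mOsm/kg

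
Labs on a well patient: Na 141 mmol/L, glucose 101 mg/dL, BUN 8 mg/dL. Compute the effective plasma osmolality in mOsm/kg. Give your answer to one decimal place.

287.6 mOsm/kg

Effective osmolality excludes urea (freely permeant across cell membranes):
2·Na + glucose/18
= 2·141 + 101/18
= 282 + 5.61
= 287.61 mOsm/kg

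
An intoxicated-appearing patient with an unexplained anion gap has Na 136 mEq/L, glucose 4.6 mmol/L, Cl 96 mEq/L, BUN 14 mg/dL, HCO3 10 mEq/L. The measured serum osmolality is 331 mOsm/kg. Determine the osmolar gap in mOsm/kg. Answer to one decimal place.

49.4 mOsm/kg

Calculated osmolality = 2·Na + glucose + BUN/2.8
= 2·136 + 4.6 + 14/2.8
= 272 + 4.60 + 5
= 281.6 mOsm/kg ≈ 281.6 mOsm/kg
Osmolar gap = measured − calculated = 331 − 281.6 = 49.4 mOsm/kg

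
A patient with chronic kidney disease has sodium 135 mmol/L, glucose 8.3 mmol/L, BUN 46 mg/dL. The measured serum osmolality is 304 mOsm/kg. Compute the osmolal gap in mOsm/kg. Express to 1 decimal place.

9.3 mOsm/kg

Calculated osmolality = 2·Na + glucose + BUN/2.8
= 2·135 + 8.3 + 46/2.8
= 270 + 8.30 + 16.43
= 294.73 mOsm/kg ≈ 294.7 mOsm/kg
Osmolar gap = measured − calculated = 304 − 294.7 = 9.3 mOsm/kg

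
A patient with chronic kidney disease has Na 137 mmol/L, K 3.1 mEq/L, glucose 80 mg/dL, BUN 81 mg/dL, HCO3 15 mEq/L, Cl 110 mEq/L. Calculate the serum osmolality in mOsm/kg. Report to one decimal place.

307.4 mOsm/kg

Calculated osmolality = 2·Na + glucose/18 + BUN/2.8
= 2·137 + 80/18 + 81/2.8
= 274 + 4.44 + 28.93
= 307.37 mOsm/kg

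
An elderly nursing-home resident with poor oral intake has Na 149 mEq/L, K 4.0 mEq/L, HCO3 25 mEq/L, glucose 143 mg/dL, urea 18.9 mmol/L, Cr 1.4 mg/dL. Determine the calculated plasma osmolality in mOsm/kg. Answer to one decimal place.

324.8 mOsm/kg

Calculated osmolality = 2·Na + glucose/18 + urea
= 2·149 + 143/18 + 18.9
= 298 + 7.94 + 18.90
= 324.84 mOsm/kg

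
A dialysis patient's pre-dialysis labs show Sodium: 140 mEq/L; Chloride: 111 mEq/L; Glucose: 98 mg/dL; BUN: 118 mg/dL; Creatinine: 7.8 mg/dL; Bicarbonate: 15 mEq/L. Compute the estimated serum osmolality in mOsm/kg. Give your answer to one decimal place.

327.6 mOsm/kg

Calculated osmolality = 2·Na + glucose/18 + BUN/2.8
= 2·140 + 98/18 + 118/2.8
= 280 + 5.44 + 42.14
= 327.58 mOsm/kg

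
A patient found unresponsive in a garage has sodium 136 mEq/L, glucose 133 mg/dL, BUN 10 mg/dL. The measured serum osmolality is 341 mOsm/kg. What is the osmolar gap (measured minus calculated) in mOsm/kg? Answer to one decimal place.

Calculated osmolality = 2·Na + glucose/18 + BUN/2.8
= 2·136 + 133/18 + 10/2.8
= 272 + 7.39 + 3.57
= 282.96 mOsm/kg ≈ 283.0 mOsm/kg
Osmolar gap = measured − calculated = 341 − 283.0 = 58.0 mOsm/kg

58.0 mOsm/kg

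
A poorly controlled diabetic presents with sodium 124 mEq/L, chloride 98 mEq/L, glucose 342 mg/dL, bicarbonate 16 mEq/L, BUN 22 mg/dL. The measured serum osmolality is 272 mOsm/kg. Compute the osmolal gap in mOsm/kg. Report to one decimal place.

Calculated osmolality = 2·Na + glucose/18 + BUN/2.8
= 2·124 + 342/18 + 22/2.8
= 248 + 19 + 7.86
= 274.86 mOsm/kg ≈ 274.9 mOsm/kg
Osmolar gap = measured − calculated = 272 − 274.9 = -2.9 mOsm/kg

-2.9 mOsm/kg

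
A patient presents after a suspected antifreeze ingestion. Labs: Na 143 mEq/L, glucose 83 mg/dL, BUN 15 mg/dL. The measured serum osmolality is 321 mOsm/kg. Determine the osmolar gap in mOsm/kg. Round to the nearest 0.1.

Calculated osmolality = 2·Na + glucose/18 + BUN/2.8
= 2·143 + 83/18 + 15/2.8
= 286 + 4.61 + 5.36
= 295.97 mOsm/kg ≈ 296.0 mOsm/kg
Osmolar gap = measured − calculated = 321 − 296.0 = 25.0 mOsm/kg

25.0 mOsm/kg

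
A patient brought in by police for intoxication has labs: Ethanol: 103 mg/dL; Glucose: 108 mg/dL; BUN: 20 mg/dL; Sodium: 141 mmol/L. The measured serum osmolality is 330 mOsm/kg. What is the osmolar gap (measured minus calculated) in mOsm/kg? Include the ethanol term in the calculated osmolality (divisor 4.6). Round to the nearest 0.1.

Calculated osmolality = 2·Na + glucose/18 + BUN/2.8 + ethanol/4.6
= 2·141 + 108/18 + 20/2.8 + 103/4.6
= 282 + 6 + 7.14 + 22.39
= 317.53 mOsm/kg ≈ 317.5 mOsm/kg
Osmolar gap = measured − calculated = 330 − 317.5 = 12.5 mOsm/kg

12.5 mOsm/kg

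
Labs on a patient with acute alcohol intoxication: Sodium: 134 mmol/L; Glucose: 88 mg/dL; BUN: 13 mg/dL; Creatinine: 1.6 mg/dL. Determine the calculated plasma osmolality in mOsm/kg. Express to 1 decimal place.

Calculated osmolality = 2·Na + glucose/18 + BUN/2.8
= 2·134 + 88/18 + 13/2.8
= 268 + 4.89 + 4.64
= 277.53 mOsm/kg

277.5 mOsm/kg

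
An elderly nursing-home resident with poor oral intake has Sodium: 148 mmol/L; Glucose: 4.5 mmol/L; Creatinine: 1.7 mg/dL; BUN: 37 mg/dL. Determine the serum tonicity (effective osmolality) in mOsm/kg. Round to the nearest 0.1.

Effective osmolality excludes urea (freely permeant across cell membranes):
2·Na + glucose
= 2·148 + 4.5
= 296 + 4.5
= 300.5 mOsm/kg

300.5 mOsm/kg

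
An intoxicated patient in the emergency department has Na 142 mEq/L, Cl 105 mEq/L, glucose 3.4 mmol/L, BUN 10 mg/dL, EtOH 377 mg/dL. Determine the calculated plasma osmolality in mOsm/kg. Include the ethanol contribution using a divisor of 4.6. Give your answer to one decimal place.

372.9 mOsm/kg

Calculated osmolality = 2·Na + glucose + BUN/2.8 + ethanol/4.6
= 2·142 + 3.4 + 10/2.8 + 377/4.6
= 284 + 3.40 + 3.57 + 81.96
= 372.93 mOsm/kg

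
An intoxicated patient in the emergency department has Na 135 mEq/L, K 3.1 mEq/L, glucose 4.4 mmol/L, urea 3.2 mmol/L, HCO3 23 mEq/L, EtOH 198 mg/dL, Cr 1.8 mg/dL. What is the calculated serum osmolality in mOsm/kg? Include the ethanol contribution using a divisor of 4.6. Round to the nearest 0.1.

Calculated osmolality = 2·Na + glucose + urea + ethanol/4.6
= 2·135 + 4.4 + 3.2 + 198/4.6
= 270 + 4.40 + 3.20 + 43.04
= 320.64 mOsm/kg

320.6 mOsm/kg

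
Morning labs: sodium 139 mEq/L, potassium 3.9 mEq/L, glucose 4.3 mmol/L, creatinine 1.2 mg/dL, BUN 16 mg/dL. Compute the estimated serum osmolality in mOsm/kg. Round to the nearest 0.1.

288.0 mOsm/kg

Calculated osmolality = 2·Na + glucose + BUN/2.8
= 2·139 + 4.3 + 16/2.8
= 278 + 4.30 + 5.71
= 288.01 mOsm/kg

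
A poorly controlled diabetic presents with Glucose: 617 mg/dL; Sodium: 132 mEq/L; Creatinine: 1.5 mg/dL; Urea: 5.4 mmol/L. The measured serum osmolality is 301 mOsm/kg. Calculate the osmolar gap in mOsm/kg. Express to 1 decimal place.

Calculated osmolality = 2·Na + glucose/18 + urea
= 2·132 + 617/18 + 5.4
= 264 + 34.28 + 5.40
= 303.68 mOsm/kg ≈ 303.7 mOsm/kg
Osmolar gap = measured − calculated = 301 − 303.7 = -2.7 mOsm/kg

-2.7 mOsm/kg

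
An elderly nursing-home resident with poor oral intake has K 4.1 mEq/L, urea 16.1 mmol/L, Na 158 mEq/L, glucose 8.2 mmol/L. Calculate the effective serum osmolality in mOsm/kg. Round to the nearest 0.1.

324.2 mOsm/kg

Effective osmolality excludes urea (freely permeant across cell membranes):
2·Na + glucose
= 2·158 + 8.2
= 316 + 8.2
= 324.2 mOsm/kg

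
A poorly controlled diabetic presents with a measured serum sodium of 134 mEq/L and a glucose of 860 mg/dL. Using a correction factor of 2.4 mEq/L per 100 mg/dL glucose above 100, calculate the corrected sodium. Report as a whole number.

152 mEq/L

Corrected Na = measured Na + 2.4 · (glucose − 100)/100
= 134 + 2.4 · (860 − 100)/100
= 134 + 18.2
= 152.2 mEq/L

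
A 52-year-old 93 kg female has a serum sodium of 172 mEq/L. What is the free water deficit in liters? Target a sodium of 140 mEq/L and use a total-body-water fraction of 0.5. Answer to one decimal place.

TBW = 0.5 · 93 = 46.5 L
Free water deficit = TBW · (Na/140 − 1)
= 46.5 · (172/140 − 1)
= 46.5 · 0.2286
= 10.63 L

10.6 L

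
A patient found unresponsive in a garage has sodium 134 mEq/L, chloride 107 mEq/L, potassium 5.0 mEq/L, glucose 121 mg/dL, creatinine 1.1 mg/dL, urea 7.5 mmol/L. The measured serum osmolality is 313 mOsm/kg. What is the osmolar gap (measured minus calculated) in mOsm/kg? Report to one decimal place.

30.8 mOsm/kg

Calculated osmolality = 2·Na + glucose/18 + urea
= 2·134 + 121/18 + 7.5
= 268 + 6.72 + 7.50
= 282.22 mOsm/kg ≈ 282.2 mOsm/kg
Osmolar gap = measured − calculated = 313 − 282.2 = 30.8 mOsm/kg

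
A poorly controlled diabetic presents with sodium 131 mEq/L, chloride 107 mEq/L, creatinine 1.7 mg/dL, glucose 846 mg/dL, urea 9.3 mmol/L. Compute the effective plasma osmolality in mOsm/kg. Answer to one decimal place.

Effective osmolality excludes urea (freely permeant across cell membranes):
2·Na + glucose/18
= 2·131 + 846/18
= 262 + 47
= 309 mOsm/kg

309.0 mOsm/kg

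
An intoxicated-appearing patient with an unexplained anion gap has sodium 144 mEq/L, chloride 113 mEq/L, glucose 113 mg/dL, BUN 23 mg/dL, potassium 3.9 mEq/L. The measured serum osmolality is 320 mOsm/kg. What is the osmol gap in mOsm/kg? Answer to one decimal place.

Calculated osmolality = 2·Na + glucose/18 + BUN/2.8
= 2·144 + 113/18 + 23/2.8
= 288 + 6.28 + 8.21
= 302.49 mOsm/kg ≈ 302.5 mOsm/kg
Osmolar gap = measured − calculated = 320 − 302.5 = 17.5 mOsm/kg

17.5 mOsm/kg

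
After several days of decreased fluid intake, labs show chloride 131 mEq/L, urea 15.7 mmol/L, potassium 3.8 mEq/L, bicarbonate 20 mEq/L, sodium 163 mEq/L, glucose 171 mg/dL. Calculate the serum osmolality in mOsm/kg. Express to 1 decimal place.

Calculated osmolality = 2·Na + glucose/18 + urea
= 2·163 + 171/18 + 15.7
= 326 + 9.50 + 15.70
= 351.2 mOsm/kg

351.2 mOsm/kg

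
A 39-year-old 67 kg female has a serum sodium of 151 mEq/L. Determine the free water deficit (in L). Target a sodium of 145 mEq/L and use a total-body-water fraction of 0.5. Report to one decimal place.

TBW = 0.5 · 67 = 33.5 L
Free water deficit = TBW · (Na/145 − 1)
= 33.5 · (151/145 − 1)
= 33.5 · 0.0414
= 1.39 L

1.4 L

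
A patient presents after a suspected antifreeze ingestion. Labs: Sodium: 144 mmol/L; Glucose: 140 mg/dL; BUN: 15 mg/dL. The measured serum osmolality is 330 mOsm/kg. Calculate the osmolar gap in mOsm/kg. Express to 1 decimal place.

28.9 mOsm/kg

Calculated osmolality = 2·Na + glucose/18 + BUN/2.8
= 2·144 + 140/18 + 15/2.8
= 288 + 7.78 + 5.36
= 301.14 mOsm/kg ≈ 301.1 mOsm/kg
Osmolar gap = measured − calculated = 330 − 301.1 = 28.9 mOsm/kg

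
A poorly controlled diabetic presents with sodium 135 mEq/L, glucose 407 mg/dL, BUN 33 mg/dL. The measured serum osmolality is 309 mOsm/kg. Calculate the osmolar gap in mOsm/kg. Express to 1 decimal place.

Calculated osmolality = 2·Na + glucose/18 + BUN/2.8
= 2·135 + 407/18 + 33/2.8
= 270 + 22.61 + 11.79
= 304.4 mOsm/kg ≈ 304.4 mOsm/kg
Osmolar gap = measured − calculated = 309 − 304.4 = 4.6 mOsm/kg

4.6 mOsm/kg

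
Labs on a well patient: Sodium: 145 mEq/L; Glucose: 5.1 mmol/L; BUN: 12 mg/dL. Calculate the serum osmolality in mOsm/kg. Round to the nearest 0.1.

299.4 mOsm/kg

Calculated osmolality = 2·Na + glucose + BUN/2.8
= 2·145 + 5.1 + 12/2.8
= 290 + 5.10 + 4.29
= 299.39 mOsm/kg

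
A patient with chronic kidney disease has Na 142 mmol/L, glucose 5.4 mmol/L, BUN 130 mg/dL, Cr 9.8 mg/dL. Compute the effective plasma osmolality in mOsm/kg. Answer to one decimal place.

289.4 mOsm/kg

Effective osmolality excludes urea (freely permeant across cell membranes):
2·Na + glucose
= 2·142 + 5.4
= 284 + 5.4
= 289.4 mOsm/kg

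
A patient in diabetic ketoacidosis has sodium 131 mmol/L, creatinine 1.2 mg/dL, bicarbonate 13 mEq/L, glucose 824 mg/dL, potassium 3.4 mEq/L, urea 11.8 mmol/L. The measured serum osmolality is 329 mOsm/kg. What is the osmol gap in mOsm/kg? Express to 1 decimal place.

9.4 mOsm/kg

Calculated osmolality = 2·Na + glucose/18 + urea
= 2·131 + 824/18 + 11.8
= 262 + 45.78 + 11.80
= 319.58 mOsm/kg ≈ 319.6 mOsm/kg
Osmolar gap = measured − calculated = 329 − 319.6 = 9.4 mOsm/kg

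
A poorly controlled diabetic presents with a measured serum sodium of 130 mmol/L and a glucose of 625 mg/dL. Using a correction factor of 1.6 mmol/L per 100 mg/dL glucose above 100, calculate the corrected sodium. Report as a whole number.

138 mmol/L

Corrected Na = measured Na + 1.6 · (glucose − 100)/100
= 130 + 1.6 · (625 − 100)/100
= 130 + 8.4
= 138.4 mmol/L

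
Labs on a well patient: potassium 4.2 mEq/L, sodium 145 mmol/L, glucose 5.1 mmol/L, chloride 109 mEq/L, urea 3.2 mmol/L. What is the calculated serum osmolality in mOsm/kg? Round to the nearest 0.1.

298.3 mOsm/kg

Calculated osmolality = 2·Na + glucose + urea
= 2·145 + 5.1 + 3.2
= 290 + 5.10 + 3.20
= 298.3 mOsm/kg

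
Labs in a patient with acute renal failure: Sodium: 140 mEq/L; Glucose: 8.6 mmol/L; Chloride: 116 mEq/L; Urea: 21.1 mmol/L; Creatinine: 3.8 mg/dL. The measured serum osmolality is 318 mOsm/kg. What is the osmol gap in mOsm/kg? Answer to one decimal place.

8.3 mOsm/kg

Calculated osmolality = 2·Na + glucose + urea
= 2·140 + 8.6 + 21.1
= 280 + 8.60 + 21.10
= 309.7 mOsm/kg ≈ 309.7 mOsm/kg
Osmolar gap = measured − calculated = 318 − 309.7 = 8.3 mOsm/kg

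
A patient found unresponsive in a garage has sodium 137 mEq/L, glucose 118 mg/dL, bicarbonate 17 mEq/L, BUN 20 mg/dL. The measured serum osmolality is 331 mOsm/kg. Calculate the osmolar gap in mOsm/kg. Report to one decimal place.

Calculated osmolality = 2·Na + glucose/18 + BUN/2.8
= 2·137 + 118/18 + 20/2.8
= 274 + 6.56 + 7.14
= 287.7 mOsm/kg ≈ 287.7 mOsm/kg
Osmolar gap = measured − calculated = 331 − 287.7 = 43.3 mOsm/kg

43.3 mOsm/kg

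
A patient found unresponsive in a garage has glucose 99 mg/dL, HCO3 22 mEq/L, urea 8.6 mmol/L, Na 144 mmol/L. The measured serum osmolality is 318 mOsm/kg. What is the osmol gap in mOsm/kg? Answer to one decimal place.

15.9 mOsm/kg

Calculated osmolality = 2·Na + glucose/18 + urea
= 2·144 + 99/18 + 8.6
= 288 + 5.50 + 8.60
= 302.1 mOsm/kg ≈ 302.1 mOsm/kg
Osmolar gap = measured − calculated = 318 − 302.1 = 15.9 mOsm/kg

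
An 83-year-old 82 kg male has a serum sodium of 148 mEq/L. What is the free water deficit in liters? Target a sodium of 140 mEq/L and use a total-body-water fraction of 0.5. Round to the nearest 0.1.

2.3 L

TBW = 0.5 · 82 = 41 L
Free water deficit = TBW · (Na/140 − 1)
= 41 · (148/140 − 1)
= 41 · 0.0571
= 2.34 L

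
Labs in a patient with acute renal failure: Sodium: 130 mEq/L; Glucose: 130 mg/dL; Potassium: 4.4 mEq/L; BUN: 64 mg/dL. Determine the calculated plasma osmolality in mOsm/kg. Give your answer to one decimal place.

Calculated osmolality = 2·Na + glucose/18 + BUN/2.8
= 2·130 + 130/18 + 64/2.8
= 260 + 7.22 + 22.86
= 290.08 mOsm/kg

290.1 mOsm/kg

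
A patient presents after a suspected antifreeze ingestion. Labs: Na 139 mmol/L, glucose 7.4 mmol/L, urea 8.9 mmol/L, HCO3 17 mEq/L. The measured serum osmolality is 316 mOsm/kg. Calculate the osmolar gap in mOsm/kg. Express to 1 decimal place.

Calculated osmolality = 2·Na + glucose + urea
= 2·139 + 7.4 + 8.9
= 278 + 7.40 + 8.90
= 294.3 mOsm/kg ≈ 294.3 mOsm/kg
Osmolar gap = measured − calculated = 316 − 294.3 = 21.7 mOsm/kg

21.7 mOsm/kg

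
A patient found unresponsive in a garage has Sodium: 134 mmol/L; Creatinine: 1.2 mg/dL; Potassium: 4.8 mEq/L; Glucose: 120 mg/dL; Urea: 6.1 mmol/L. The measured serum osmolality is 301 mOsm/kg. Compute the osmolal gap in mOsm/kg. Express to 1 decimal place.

Calculated osmolality = 2·Na + glucose/18 + urea
= 2·134 + 120/18 + 6.1
= 268 + 6.67 + 6.10
= 280.77 mOsm/kg ≈ 280.8 mOsm/kg
Osmolar gap = measured − calculated = 301 − 280.8 = 20.2 mOsm/kg

20.2 mOsm/kg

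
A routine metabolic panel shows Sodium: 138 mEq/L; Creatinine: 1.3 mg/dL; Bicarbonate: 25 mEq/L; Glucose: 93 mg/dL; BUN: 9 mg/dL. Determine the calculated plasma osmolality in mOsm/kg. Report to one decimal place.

Calculated osmolality = 2·Na + glucose/18 + BUN/2.8
= 2·138 + 93/18 + 9/2.8
= 276 + 5.17 + 3.21
= 284.38 mOsm/kg

284.4 mOsm/kg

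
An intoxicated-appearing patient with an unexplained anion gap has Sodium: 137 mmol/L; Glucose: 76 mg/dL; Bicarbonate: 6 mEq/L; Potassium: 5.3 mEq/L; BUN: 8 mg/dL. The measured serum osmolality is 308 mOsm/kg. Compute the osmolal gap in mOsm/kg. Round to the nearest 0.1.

Calculated osmolality = 2·Na + glucose/18 + BUN/2.8
= 2·137 + 76/18 + 8/2.8
= 274 + 4.22 + 2.86
= 281.08 mOsm/kg ≈ 281.1 mOsm/kg
Osmolar gap = measured − calculated = 308 − 281.1 = 26.9 mOsm/kg

26.9 mOsm/kg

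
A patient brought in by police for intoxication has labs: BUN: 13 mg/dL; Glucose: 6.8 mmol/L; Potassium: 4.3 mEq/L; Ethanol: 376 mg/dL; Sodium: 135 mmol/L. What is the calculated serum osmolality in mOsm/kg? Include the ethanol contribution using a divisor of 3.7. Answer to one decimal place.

383.1 mOsm/kg

Calculated osmolality = 2·Na + glucose + BUN/2.8 + ethanol/3.7
= 2·135 + 6.8 + 13/2.8 + 376/3.7
= 270 + 6.80 + 4.64 + 101.62
= 383.06 mOsm/kg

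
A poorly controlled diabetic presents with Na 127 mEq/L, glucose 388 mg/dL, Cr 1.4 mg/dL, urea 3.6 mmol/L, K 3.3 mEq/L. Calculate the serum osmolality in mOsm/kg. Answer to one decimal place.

Calculated osmolality = 2·Na + glucose/18 + urea
= 2·127 + 388/18 + 3.6
= 254 + 21.56 + 3.60
= 279.16 mOsm/kg

279.2 mOsm/kg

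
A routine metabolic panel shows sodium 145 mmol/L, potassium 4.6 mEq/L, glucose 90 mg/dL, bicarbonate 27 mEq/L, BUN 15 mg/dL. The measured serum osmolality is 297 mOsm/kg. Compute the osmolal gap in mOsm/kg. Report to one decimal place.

Calculated osmolality = 2·Na + glucose/18 + BUN/2.8
= 2·145 + 90/18 + 15/2.8
= 290 + 5 + 5.36
= 300.36 mOsm/kg ≈ 300.4 mOsm/kg
Osmolar gap = measured − calculated = 297 − 300.4 = -3.4 mOsm/kg

-3.4 mOsm/kg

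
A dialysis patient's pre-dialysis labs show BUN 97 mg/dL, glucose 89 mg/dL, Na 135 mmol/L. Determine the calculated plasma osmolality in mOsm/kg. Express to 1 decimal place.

309.6 mOsm/kg

Calculated osmolality = 2·Na + glucose/18 + BUN/2.8
= 2·135 + 89/18 + 97/2.8
= 270 + 4.94 + 34.64
= 309.58 mOsm/kg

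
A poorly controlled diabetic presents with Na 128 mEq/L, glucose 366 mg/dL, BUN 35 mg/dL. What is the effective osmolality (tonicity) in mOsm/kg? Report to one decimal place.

Effective osmolality excludes urea (freely permeant across cell membranes):
2·Na + glucose/18
= 2·128 + 366/18
= 256 + 20.33
= 276.33 mOsm/kg

276.3 mOsm/kg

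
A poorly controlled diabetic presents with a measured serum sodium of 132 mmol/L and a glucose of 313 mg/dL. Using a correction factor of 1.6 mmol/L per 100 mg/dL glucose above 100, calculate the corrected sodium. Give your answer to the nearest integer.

Corrected Na = measured Na + 1.6 · (glucose − 100)/100
= 132 + 1.6 · (313 − 100)/100
= 132 + 3.4
= 135.4 mmol/L

135 mmol/L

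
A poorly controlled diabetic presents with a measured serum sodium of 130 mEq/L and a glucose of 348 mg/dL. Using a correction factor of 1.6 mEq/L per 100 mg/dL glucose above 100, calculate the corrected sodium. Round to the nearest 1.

134 mEq/L

Corrected Na = measured Na + 1.6 · (glucose − 100)/100
= 130 + 1.6 · (348 − 100)/100
= 130 + 4
= 134 mEq/L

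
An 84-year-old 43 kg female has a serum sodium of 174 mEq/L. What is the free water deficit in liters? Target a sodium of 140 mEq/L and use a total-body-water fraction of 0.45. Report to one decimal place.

TBW = 0.45 · 43 = 19.35 L
Free water deficit = TBW · (Na/140 − 1)
= 19.35 · (174/140 − 1)
= 19.35 · 0.2429
= 4.7 L

4.7 L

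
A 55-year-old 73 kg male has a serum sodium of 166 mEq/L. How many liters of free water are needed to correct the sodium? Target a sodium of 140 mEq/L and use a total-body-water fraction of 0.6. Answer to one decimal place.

TBW = 0.6 · 73 = 43.8 L
Free water deficit = TBW · (Na/140 − 1)
= 43.8 · (166/140 − 1)
= 43.8 · 0.1857
= 8.13 L

8.1 L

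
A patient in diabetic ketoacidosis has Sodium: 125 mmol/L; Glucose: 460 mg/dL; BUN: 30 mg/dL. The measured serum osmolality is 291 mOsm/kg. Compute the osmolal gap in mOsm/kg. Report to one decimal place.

4.7 mOsm/kg

Calculated osmolality = 2·Na + glucose/18 + BUN/2.8
= 2·125 + 460/18 + 30/2.8
= 250 + 25.56 + 10.71
= 286.27 mOsm/kg ≈ 286.3 mOsm/kg
Osmolar gap = measured − calculated = 291 − 286.3 = 4.7 mOsm/kg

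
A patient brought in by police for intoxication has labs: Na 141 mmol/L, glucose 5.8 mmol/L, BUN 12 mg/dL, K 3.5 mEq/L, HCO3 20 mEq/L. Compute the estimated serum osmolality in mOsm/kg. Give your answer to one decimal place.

Calculated osmolality = 2·Na + glucose + BUN/2.8
= 2·141 + 5.8 + 12/2.8
= 282 + 5.80 + 4.29
= 292.09 mOsm/kg

292.1 mOsm/kg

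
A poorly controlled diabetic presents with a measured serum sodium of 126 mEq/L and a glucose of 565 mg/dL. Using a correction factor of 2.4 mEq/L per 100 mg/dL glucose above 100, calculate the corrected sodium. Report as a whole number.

Corrected Na = measured Na + 2.4 · (glucose − 100)/100
= 126 + 2.4 · (565 − 100)/100
= 126 + 11.2
= 137.2 mEq/L

137 mEq/L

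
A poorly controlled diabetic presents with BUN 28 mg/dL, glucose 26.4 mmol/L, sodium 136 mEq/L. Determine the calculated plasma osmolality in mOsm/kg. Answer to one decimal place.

Calculated osmolality = 2·Na + glucose + BUN/2.8
= 2·136 + 26.4 + 28/2.8
= 272 + 26.40 + 10
= 308.4 mOsm/kg

308.4 mOsm/kg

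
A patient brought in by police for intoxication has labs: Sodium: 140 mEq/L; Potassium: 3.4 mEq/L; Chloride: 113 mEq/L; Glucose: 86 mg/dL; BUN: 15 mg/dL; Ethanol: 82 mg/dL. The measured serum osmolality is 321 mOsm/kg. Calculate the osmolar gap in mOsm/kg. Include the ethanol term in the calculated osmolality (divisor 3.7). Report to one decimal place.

8.7 mOsm/kg

Calculated osmolality = 2·Na + glucose/18 + BUN/2.8 + ethanol/3.7
= 2·140 + 86/18 + 15/2.8 + 82/3.7
= 280 + 4.78 + 5.36 + 22.16
= 312.3 mOsm/kg ≈ 312.3 mOsm/kg
Osmolar gap = measured − calculated = 321 − 312.3 = 8.7 mOsm/kg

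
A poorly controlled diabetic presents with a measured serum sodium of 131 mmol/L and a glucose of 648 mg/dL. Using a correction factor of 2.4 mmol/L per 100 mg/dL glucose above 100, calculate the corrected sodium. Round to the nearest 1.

144 mmol/L

Corrected Na = measured Na + 2.4 · (glucose − 100)/100
= 131 + 2.4 · (648 − 100)/100
= 131 + 13.2
= 144.2 mmol/L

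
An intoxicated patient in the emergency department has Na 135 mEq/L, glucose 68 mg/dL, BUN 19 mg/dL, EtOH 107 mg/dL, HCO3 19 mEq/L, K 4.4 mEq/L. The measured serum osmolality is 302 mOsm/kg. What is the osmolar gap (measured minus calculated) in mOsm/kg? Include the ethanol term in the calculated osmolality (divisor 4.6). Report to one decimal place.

-1.8 mOsm/kg

Calculated osmolality = 2·Na + glucose/18 + BUN/2.8 + ethanol/4.6
= 2·135 + 68/18 + 19/2.8 + 107/4.6
= 270 + 3.78 + 6.79 + 23.26
= 303.83 mOsm/kg ≈ 303.8 mOsm/kg
Osmolar gap = measured − calculated = 302 − 303.8 = -1.8 mOsm/kg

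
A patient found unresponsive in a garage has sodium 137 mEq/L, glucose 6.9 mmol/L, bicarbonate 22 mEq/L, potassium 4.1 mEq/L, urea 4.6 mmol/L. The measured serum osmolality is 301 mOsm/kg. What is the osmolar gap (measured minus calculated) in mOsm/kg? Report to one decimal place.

15.5 mOsm/kg

Calculated osmolality = 2·Na + glucose + urea
= 2·137 + 6.9 + 4.6
= 274 + 6.90 + 4.60
= 285.5 mOsm/kg ≈ 285.5 mOsm/kg
Osmolar gap = measured − calculated = 301 − 285.5 = 15.5 mOsm/kg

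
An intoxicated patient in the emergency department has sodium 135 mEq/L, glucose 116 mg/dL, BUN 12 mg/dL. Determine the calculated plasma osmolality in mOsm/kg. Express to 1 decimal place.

Calculated osmolality = 2·Na + glucose/18 + BUN/2.8
= 2·135 + 116/18 + 12/2.8
= 270 + 6.44 + 4.29
= 280.73 mOsm/kg

280.7 mOsm/kg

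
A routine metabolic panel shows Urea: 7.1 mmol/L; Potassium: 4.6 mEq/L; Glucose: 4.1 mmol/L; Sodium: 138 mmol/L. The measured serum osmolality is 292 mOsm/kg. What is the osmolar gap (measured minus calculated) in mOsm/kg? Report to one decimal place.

4.8 mOsm/kg

Calculated osmolality = 2·Na + glucose + urea
= 2·138 + 4.1 + 7.1
= 276 + 4.10 + 7.10
= 287.2 mOsm/kg ≈ 287.2 mOsm/kg
Osmolar gap = measured − calculated = 292 − 287.2 = 4.8 mOsm/kg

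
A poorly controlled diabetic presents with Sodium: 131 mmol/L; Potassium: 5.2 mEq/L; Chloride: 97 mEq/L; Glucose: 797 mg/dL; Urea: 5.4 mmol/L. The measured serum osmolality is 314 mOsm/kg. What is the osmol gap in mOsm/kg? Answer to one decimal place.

2.3 mOsm/kg

Calculated osmolality = 2·Na + glucose/18 + urea
= 2·131 + 797/18 + 5.4
= 262 + 44.28 + 5.40
= 311.68 mOsm/kg ≈ 311.7 mOsm/kg
Osmolar gap = measured − calculated = 314 − 311.7 = 2.3 mOsm/kg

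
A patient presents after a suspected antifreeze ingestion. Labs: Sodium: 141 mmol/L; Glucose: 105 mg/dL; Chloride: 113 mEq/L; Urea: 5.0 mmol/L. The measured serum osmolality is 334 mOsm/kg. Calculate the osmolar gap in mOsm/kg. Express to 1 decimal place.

Calculated osmolality = 2·Na + glucose/18 + urea
= 2·141 + 105/18 + 5
= 282 + 5.83 + 5
= 292.83 mOsm/kg ≈ 292.8 mOsm/kg
Osmolar gap = measured − calculated = 334 − 292.8 = 41.2 mOsm/kg

41.2 mOsm/kg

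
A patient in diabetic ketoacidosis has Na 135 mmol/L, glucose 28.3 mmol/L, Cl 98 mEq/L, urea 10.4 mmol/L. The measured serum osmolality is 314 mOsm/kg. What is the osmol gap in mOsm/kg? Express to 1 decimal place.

5.3 mOsm/kg

Calculated osmolality = 2·Na + glucose + urea
= 2·135 + 28.3 + 10.4
= 270 + 28.30 + 10.40
= 308.7 mOsm/kg ≈ 308.7 mOsm/kg
Osmolar gap = measured − calculated = 314 − 308.7 = 5.3 mOsm/kg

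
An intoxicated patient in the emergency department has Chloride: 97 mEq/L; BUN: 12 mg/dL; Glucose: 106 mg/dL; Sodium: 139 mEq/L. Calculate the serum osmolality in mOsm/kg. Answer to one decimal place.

Calculated osmolality = 2·Na + glucose/18 + BUN/2.8
= 2·139 + 106/18 + 12/2.8
= 278 + 5.89 + 4.29
= 288.18 mOsm/kg

288.2 mOsm/kg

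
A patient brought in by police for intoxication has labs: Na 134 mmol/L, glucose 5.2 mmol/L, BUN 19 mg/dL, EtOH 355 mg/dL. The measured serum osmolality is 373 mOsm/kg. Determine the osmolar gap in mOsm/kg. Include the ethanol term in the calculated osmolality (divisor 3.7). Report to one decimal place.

-2.9 mOsm/kg

Calculated osmolality = 2·Na + glucose + BUN/2.8 + ethanol/3.7
= 2·134 + 5.2 + 19/2.8 + 355/3.7
= 268 + 5.20 + 6.79 + 95.95
= 375.94 mOsm/kg ≈ 375.9 mOsm/kg
Osmolar gap = measured − calculated = 373 − 375.9 = -2.9 mOsm/kg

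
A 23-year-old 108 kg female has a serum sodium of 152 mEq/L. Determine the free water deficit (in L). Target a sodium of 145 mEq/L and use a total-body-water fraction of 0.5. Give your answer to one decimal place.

2.6 L

TBW = 0.5 · 108 = 54 L
Free water deficit = TBW · (Na/145 − 1)
= 54 · (152/145 − 1)
= 54 · 0.0483
= 2.61 L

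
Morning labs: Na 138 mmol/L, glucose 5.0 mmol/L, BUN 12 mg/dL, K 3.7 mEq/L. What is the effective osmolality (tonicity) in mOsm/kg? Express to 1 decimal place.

281.0 mOsm/kg

Effective osmolality excludes urea (freely permeant across cell membranes):
2·Na + glucose
= 2·138 + 5
= 276 + 5
= 281 mOsm/kg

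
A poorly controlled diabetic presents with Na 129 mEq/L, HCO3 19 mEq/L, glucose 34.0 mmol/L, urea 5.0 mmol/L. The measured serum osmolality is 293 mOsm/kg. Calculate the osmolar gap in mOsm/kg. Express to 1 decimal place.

Calculated osmolality = 2·Na + glucose + urea
= 2·129 + 34 + 5
= 258 + 34 + 5
= 297 mOsm/kg ≈ 297.0 mOsm/kg
Osmolar gap = measured − calculated = 293 − 297.0 = -4.0 mOsm/kg

-4.0 mOsm/kg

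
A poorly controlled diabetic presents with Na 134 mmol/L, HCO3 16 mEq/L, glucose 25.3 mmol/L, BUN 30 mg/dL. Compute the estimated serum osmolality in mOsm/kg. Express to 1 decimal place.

304.0 mOsm/kg

Calculated osmolality = 2·Na + glucose + BUN/2.8
= 2·134 + 25.3 + 30/2.8
= 268 + 25.30 + 10.71
= 304.01 mOsm/kg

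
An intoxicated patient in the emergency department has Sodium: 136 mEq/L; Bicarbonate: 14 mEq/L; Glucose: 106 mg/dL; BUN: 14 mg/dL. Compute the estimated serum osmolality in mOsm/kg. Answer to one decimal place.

Calculated osmolality = 2·Na + glucose/18 + BUN/2.8
= 2·136 + 106/18 + 14/2.8
= 272 + 5.89 + 5
= 282.89 mOsm/kg

282.9 mOsm/kg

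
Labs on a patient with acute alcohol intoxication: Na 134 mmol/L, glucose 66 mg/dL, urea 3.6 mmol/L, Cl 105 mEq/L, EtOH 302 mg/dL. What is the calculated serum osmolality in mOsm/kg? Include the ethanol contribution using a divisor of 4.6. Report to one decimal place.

340.9 mOsm/kg

Calculated osmolality = 2·Na + glucose/18 + urea + ethanol/4.6
= 2·134 + 66/18 + 3.6 + 302/4.6
= 268 + 3.67 + 3.60 + 65.65
= 340.92 mOsm/kg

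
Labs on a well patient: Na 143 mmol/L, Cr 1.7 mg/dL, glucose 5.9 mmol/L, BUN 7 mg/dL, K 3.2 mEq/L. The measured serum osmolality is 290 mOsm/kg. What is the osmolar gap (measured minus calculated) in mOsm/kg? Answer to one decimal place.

-4.4 mOsm/kg

Calculated osmolality = 2·Na + glucose + BUN/2.8
= 2·143 + 5.9 + 7/2.8
= 286 + 5.90 + 2.50
= 294.4 mOsm/kg ≈ 294.4 mOsm/kg
Osmolar gap = measured − calculated = 290 − 294.4 = -4.4 mOsm/kg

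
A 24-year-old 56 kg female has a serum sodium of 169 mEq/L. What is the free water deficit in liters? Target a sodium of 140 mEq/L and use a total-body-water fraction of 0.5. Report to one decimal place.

TBW = 0.5 · 56 = 28 L
Free water deficit = TBW · (Na/140 − 1)
= 28 · (169/140 − 1)
= 28 · 0.2071
= 5.8 L

5.8 L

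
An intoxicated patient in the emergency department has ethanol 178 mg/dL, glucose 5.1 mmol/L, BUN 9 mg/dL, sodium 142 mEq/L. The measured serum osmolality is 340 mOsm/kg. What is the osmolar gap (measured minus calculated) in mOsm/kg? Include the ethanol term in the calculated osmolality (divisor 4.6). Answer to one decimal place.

Calculated osmolality = 2·Na + glucose + BUN/2.8 + ethanol/4.6
= 2·142 + 5.1 + 9/2.8 + 178/4.6
= 284 + 5.10 + 3.21 + 38.70
= 331.01 mOsm/kg ≈ 331.0 mOsm/kg
Osmolar gap = measured − calculated = 340 − 331.0 = 9.0 mOsm/kg

9.0 mOsm/kg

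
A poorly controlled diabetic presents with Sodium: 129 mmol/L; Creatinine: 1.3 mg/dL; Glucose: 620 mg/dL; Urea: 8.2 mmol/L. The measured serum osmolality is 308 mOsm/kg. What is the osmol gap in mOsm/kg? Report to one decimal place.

Calculated osmolality = 2·Na + glucose/18 + urea
= 2·129 + 620/18 + 8.2
= 258 + 34.44 + 8.20
= 300.64 mOsm/kg ≈ 300.6 mOsm/kg
Osmolar gap = measured − calculated = 308 − 300.6 = 7.4 mOsm/kg

7.4 mOsm/kg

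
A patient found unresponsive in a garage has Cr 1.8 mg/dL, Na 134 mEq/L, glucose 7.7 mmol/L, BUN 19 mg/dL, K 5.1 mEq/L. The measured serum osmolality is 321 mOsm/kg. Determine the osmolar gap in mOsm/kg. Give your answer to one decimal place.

Calculated osmolality = 2·Na + glucose + BUN/2.8
= 2·134 + 7.7 + 19/2.8
= 268 + 7.70 + 6.79
= 282.49 mOsm/kg ≈ 282.5 mOsm/kg
Osmolar gap = measured − calculated = 321 − 282.5 = 38.5 mOsm/kg

38.5 mOsm/kg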